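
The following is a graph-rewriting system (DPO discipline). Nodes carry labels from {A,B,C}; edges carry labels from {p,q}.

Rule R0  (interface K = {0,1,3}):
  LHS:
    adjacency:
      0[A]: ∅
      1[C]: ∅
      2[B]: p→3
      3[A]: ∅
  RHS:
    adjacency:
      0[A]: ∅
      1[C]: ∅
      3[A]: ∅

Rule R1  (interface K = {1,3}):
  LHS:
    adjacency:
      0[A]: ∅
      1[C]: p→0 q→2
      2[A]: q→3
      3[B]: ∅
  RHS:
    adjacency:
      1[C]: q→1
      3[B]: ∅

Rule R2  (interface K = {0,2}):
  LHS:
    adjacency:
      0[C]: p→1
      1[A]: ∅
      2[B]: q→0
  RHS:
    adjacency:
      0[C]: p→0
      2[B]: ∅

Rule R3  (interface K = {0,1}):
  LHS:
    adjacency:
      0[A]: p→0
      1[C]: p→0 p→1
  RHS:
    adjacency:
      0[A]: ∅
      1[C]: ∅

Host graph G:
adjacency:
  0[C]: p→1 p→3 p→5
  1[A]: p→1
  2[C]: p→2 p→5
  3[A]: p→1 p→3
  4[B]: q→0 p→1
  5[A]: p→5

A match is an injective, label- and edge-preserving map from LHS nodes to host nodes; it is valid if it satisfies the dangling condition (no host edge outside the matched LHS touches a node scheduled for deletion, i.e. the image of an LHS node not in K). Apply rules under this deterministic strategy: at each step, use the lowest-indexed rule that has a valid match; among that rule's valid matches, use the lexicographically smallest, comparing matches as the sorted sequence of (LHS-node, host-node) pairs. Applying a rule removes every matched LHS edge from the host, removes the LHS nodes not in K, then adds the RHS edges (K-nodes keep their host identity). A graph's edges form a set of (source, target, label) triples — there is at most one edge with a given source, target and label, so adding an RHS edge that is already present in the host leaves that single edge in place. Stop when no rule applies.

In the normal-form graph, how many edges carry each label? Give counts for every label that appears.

Answer: p:3

Rewrite trace:
start.  V:6 E:11  edges: 0-p->1 0-p->3 0-p->5 1-p->1 2-p->2 2-p->5 3-p->1 3-p->3 4-q->0 4-p->1 5-p->5
1. fire R3 via {0↦5, 1↦2}  →  V:6 E:8  edges: 0-p->1 0-p->3 0-p->5 1-p->1 3-p->1 3-p->3 4-q->0 4-p->1
2. fire R2 via {0↦0, 1↦5, 2↦4}  →  V:5 E:7  edges: 0-p->0 0-p->1 0-p->3 1-p->1 3-p->1 3-p->3 4-p->1
3. fire R0 via {0↦3, 1↦0, 2↦4, 3↦1}  →  V:4 E:6  edges: 0-p->0 0-p->1 0-p->3 1-p->1 3-p->1 3-p->3
4. fire R3 via {0↦1, 1↦0}  →  V:4 E:3  edges: 0-p->3 3-p->1 3-p->3
final graph: no rule applies after step 4
NF edges: [(0, 3, 'p'), (3, 1, 'p'), (3, 3, 'p')]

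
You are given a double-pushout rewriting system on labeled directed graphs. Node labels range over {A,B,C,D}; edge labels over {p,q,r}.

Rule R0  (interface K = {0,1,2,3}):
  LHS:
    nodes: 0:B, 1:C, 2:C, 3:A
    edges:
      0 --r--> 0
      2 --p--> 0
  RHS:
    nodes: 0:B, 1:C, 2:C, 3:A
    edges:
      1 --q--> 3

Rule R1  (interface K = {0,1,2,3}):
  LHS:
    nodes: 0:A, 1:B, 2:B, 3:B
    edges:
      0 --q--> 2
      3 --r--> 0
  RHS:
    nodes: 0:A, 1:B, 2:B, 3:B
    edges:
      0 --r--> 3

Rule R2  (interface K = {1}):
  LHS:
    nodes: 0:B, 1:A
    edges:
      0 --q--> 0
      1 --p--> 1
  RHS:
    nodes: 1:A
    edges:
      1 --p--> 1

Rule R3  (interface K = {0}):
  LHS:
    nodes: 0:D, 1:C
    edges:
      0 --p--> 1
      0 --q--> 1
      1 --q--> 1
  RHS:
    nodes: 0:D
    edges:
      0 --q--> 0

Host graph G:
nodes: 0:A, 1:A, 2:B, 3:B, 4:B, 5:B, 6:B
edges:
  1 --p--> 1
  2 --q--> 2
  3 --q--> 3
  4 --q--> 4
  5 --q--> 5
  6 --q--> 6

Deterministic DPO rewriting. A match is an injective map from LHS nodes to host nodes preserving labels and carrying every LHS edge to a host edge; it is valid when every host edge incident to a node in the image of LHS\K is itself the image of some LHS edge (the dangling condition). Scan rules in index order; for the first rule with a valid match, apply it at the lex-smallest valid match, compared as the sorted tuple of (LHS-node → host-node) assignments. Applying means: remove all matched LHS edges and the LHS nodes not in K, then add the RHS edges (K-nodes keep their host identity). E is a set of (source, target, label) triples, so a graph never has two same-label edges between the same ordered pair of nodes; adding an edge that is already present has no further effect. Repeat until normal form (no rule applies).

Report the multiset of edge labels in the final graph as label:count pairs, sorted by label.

Answer: p:1

Derivation:
initial: |V|=7 |E|=6  E = 1-p->1 2-q->2 3-q->3 4-q->4 5-q->5 6-q->6
step 1: apply R2 at {0↦2, 1↦1}  → |V|=6 |E|=5  E = 1-p->1 3-q->3 4-q->4 5-q->5 6-q->6
step 2: apply R2 at {0↦3, 1↦1}  → |V|=5 |E|=4  E = 1-p->1 4-q->4 5-q->5 6-q->6
step 3: apply R2 at {0↦4, 1↦1}  → |V|=4 |E|=3  E = 1-p->1 5-q->5 6-q->6
step 4: apply R2 at {0↦5, 1↦1}  → |V|=3 |E|=2  E = 1-p->1 6-q->6
step 5: apply R2 at {0↦6, 1↦1}  → |V|=2 |E|=1  E = 1-p->1
final graph: no rule applies after step 5
NF edges: [(1, 1, 'p')]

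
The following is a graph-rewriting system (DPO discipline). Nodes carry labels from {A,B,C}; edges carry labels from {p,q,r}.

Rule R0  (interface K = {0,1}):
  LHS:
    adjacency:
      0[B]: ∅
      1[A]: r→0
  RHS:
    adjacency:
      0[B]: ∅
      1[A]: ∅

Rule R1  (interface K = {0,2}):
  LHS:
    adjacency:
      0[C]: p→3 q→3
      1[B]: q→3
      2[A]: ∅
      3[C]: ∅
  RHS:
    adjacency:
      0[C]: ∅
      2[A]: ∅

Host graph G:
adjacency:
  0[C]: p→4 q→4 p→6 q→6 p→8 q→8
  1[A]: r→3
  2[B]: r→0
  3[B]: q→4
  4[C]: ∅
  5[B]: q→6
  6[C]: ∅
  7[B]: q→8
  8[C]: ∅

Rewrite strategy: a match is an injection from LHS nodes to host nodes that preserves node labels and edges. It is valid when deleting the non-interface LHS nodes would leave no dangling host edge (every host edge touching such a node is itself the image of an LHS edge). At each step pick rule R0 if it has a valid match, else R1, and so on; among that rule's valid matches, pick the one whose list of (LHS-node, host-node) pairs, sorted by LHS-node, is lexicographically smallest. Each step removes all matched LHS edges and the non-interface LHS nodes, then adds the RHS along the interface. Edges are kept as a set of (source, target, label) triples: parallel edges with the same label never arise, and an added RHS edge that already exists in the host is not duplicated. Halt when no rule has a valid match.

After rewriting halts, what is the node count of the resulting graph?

Answer: 3

Derivation:
initial: |V|=9 |E|=11  E = 0-p->4 0-q->4 0-p->6 0-q->6 0-p->8 0-q->8 1-r->3 2-r->0 3-q->4 5-q->6 7-q->8
step 1: apply R0 at {0↦3, 1↦1}  → |V|=9 |E|=10  E = 0-p->4 0-q->4 0-p->6 0-q->6 0-p->8 0-q->8 2-r->0 3-q->4 5-q->6 7-q->8
step 2: apply R1 at {0↦0, 1↦3, 2↦1, 3↦4}  → |V|=7 |E|=7  E = 0-p->6 0-q->6 0-p->8 0-q->8 2-r->0 5-q->6 7-q->8
step 3: apply R1 at {0↦0, 1↦5, 2↦1, 3↦6}  → |V|=5 |E|=4  E = 0-p->8 0-q->8 2-r->0 7-q->8
step 4: apply R1 at {0↦0, 1↦7, 2↦1, 3↦8}  → |V|=3 |E|=1  E = 2-r->0
normal form: no rule applies after step 4
NF nodes: {0:C, 1:A, 2:B}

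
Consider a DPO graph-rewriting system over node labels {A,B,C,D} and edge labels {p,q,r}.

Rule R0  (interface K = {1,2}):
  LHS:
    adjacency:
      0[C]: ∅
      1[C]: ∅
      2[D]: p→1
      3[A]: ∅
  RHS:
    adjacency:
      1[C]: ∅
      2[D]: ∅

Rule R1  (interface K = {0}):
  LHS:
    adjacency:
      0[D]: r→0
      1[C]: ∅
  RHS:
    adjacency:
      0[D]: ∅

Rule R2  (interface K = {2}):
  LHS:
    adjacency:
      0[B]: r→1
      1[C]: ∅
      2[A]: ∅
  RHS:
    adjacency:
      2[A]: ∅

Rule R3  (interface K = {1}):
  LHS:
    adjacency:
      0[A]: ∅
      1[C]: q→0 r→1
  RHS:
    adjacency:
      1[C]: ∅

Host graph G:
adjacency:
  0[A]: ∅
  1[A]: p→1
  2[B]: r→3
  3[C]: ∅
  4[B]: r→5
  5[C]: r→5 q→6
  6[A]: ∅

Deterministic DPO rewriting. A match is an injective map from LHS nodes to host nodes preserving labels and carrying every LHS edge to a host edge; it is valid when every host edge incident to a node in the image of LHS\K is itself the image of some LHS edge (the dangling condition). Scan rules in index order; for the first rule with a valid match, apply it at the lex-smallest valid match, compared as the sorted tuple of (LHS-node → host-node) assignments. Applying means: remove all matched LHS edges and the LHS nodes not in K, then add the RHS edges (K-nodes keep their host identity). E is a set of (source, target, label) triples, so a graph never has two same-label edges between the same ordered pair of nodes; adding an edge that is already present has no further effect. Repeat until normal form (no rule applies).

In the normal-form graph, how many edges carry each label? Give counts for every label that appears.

start.  V:7 E:5  edges: 1-p->1 2-r->3 4-r->5 5-r->5 5-q->6
1. fire R2 via {0↦2, 1↦3, 2↦0}  →  V:5 E:4  edges: 1-p->1 4-r->5 5-r->5 5-q->6
2. fire R3 via {0↦6, 1↦5}  →  V:4 E:2  edges: 1-p->1 4-r->5
3. fire R2 via {0↦4, 1↦5, 2↦0}  →  V:2 E:1  edges: 1-p->1
final graph: no rule applies after step 3
NF edges: [(1, 1, 'p')]

Answer: p:1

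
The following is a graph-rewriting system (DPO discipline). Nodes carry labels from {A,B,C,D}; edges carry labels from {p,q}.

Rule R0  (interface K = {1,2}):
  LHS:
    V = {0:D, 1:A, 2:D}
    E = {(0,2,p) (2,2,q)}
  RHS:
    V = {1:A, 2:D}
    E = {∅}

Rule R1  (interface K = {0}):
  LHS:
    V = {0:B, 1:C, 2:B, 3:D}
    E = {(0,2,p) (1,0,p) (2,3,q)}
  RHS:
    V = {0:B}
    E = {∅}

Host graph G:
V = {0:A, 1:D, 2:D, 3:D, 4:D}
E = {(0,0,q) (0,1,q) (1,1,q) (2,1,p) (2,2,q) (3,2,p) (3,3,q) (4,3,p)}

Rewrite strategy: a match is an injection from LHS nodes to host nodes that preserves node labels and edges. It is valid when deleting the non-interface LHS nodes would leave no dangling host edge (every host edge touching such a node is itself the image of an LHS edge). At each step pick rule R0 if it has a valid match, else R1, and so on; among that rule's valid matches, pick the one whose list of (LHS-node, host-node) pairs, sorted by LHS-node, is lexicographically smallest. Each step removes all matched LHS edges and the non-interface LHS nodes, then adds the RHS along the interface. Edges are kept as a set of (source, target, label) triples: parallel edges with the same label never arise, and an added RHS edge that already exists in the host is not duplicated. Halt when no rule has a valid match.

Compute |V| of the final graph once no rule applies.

initial: |V|=5 |E|=8  E = 0-q->0 0-q->1 1-q->1 2-p->1 2-q->2 3-p->2 3-q->3 4-p->3
step 1: apply R0 at {0↦4, 1↦0, 2↦3}  → |V|=4 |E|=6  E = 0-q->0 0-q->1 1-q->1 2-p->1 2-q->2 3-p->2
step 2: apply R0 at {0↦3, 1↦0, 2↦2}  → |V|=3 |E|=4  E = 0-q->0 0-q->1 1-q->1 2-p->1
step 3: apply R0 at {0↦2, 1↦0, 2↦1}  → |V|=2 |E|=2  E = 0-q->0 0-q->1
halt: no rule applies after step 3
NF nodes: {0:A, 1:D}

Answer: 2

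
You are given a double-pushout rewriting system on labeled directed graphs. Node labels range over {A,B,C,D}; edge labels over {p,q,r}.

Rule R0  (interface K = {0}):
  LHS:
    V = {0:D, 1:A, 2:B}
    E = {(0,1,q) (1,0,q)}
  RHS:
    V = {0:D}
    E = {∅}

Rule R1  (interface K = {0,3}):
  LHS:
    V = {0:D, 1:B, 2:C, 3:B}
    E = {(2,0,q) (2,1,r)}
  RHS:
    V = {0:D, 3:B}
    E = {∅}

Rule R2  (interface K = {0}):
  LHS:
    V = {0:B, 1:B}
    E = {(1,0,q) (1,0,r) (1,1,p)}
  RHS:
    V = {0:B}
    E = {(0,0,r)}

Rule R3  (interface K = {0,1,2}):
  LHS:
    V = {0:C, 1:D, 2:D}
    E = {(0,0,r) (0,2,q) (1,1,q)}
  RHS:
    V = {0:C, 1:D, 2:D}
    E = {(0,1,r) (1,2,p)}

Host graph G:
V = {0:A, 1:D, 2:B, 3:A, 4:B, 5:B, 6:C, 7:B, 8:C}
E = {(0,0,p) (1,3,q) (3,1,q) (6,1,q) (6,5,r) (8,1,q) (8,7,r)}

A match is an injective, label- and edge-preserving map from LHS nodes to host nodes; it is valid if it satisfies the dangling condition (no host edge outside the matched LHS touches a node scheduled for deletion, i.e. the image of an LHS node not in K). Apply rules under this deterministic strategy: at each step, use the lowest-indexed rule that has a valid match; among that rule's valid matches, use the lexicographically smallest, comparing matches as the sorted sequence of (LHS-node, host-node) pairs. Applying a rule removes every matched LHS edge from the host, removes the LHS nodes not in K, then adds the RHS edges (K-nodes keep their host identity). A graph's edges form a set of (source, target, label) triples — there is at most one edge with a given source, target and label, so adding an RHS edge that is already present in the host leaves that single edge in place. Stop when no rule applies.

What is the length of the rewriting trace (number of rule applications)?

Answer: 3

Derivation:
initial: |V|=9 |E|=7  E = 0-p->0 1-q->3 3-q->1 6-q->1 6-r->5 8-q->1 8-r->7
step 1: apply R0 at {0↦1, 1↦3, 2↦2}  → |V|=7 |E|=5  E = 0-p->0 6-q->1 6-r->5 8-q->1 8-r->7
step 2: apply R1 at {0↦1, 1↦5, 2↦6, 3↦4}  → |V|=5 |E|=3  E = 0-p->0 8-q->1 8-r->7
step 3: apply R1 at {0↦1, 1↦7, 2↦8, 3↦4}  → |V|=3 |E|=1  E = 0-p->0
final graph: no rule applies after step 3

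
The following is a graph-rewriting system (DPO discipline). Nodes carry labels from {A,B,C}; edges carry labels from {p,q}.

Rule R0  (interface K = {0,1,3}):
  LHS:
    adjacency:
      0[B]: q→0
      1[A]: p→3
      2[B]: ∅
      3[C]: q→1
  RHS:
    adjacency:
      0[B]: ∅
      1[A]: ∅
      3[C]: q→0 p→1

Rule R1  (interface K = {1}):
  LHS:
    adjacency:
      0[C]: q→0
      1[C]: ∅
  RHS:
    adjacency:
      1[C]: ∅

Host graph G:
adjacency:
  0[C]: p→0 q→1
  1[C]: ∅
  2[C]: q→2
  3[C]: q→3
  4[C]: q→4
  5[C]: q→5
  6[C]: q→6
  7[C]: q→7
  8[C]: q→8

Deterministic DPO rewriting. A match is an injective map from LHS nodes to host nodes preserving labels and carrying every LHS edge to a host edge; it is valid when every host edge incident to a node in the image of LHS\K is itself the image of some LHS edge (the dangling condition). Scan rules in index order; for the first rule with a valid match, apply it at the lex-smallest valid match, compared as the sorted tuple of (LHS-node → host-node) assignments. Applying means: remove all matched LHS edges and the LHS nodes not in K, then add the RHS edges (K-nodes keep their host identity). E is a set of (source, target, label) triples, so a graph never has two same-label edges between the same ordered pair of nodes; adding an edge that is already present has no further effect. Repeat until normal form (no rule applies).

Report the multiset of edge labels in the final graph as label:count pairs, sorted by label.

Answer: p:1 q:1

Rewrite trace:
start.  V:9 E:9  edges: 0-p->0 0-q->1 2-q->2 3-q->3 4-q->4 5-q->5 6-q->6 7-q->7 8-q->8
1. fire R1 via {0↦2, 1↦0}  →  V:8 E:8  edges: 0-p->0 0-q->1 3-q->3 4-q->4 5-q->5 6-q->6 7-q->7 8-q->8
2. fire R1 via {0↦3, 1↦0}  →  V:7 E:7  edges: 0-p->0 0-q->1 4-q->4 5-q->5 6-q->6 7-q->7 8-q->8
3. fire R1 via {0↦4, 1↦0}  →  V:6 E:6  edges: 0-p->0 0-q->1 5-q->5 6-q->6 7-q->7 8-q->8
4. fire R1 via {0↦5, 1↦0}  →  V:5 E:5  edges: 0-p->0 0-q->1 6-q->6 7-q->7 8-q->8
5. fire R1 via {0↦6, 1↦0}  →  V:4 E:4  edges: 0-p->0 0-q->1 7-q->7 8-q->8
6. fire R1 via {0↦7, 1↦0}  →  V:3 E:3  edges: 0-p->0 0-q->1 8-q->8
7. fire R1 via {0↦8, 1↦0}  →  V:2 E:2  edges: 0-p->0 0-q->1
normal form: no rule applies after step 7
NF edges: [(0, 0, 'p'), (0, 1, 'q')]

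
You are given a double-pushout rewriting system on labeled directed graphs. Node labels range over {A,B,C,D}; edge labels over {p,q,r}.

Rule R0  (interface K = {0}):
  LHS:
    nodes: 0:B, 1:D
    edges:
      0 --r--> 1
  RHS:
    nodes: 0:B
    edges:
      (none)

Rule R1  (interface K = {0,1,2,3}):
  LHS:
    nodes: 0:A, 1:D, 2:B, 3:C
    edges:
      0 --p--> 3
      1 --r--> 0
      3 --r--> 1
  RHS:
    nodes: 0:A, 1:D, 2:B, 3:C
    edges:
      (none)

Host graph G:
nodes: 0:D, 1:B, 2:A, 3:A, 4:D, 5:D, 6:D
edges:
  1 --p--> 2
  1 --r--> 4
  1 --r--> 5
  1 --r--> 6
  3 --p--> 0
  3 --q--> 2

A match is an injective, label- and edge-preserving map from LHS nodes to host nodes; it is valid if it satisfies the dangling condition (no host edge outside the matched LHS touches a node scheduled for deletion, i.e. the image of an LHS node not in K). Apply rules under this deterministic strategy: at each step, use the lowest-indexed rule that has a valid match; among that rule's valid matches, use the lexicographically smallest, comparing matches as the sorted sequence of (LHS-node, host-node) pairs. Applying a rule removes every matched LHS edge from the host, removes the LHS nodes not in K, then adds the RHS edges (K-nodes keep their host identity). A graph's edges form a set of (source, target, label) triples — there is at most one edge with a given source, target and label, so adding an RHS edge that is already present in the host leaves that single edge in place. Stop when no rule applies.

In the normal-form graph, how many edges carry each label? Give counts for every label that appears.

Answer: p:2 q:1

Steps:
start.  V:7 E:6  edges: 1-p->2 1-r->4 1-r->5 1-r->6 3-p->0 3-q->2
1. fire R0 via {0↦1, 1↦4}  →  V:6 E:5  edges: 1-p->2 1-r->5 1-r->6 3-p->0 3-q->2
2. fire R0 via {0↦1, 1↦5}  →  V:5 E:4  edges: 1-p->2 1-r->6 3-p->0 3-q->2
3. fire R0 via {0↦1, 1↦6}  →  V:4 E:3  edges: 1-p->2 3-p->0 3-q->2
halt: no rule applies after step 3
NF edges: [(1, 2, 'p'), (3, 0, 'p'), (3, 2, 'q')]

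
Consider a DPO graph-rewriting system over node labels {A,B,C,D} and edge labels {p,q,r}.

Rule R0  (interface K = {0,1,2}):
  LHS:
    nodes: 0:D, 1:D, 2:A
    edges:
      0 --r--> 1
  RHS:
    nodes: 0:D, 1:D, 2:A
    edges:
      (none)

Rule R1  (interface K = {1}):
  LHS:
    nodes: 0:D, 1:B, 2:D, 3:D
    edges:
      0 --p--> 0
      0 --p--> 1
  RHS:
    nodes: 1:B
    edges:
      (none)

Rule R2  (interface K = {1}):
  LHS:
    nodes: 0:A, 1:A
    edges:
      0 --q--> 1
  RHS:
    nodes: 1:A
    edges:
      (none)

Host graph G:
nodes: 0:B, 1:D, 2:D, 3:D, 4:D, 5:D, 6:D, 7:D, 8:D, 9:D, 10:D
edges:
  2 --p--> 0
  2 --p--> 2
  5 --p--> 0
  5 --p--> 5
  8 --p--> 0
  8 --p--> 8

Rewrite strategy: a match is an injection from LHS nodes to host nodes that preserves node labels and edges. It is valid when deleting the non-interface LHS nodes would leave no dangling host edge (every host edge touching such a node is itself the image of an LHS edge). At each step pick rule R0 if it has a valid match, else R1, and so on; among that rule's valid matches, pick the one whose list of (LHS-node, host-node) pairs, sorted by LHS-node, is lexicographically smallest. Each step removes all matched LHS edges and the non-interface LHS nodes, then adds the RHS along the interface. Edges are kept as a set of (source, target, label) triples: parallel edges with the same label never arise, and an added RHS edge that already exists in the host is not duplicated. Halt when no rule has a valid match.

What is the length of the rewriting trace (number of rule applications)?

initial: |V|=11 |E|=6  E = 2-p->0 2-p->2 5-p->0 5-p->5 8-p->0 8-p->8
step 1: apply R1 at {0↦2, 1↦0, 2↦1, 3↦3}  → |V|=8 |E|=4  E = 5-p->0 5-p->5 8-p->0 8-p->8
step 2: apply R1 at {0↦5, 1↦0, 2↦4, 3↦6}  → |V|=5 |E|=2  E = 8-p->0 8-p->8
step 3: apply R1 at {0↦8, 1↦0, 2↦7, 3↦9}  → |V|=2 |E|=0  E = ∅
final graph: no rule applies after step 3

Answer: 3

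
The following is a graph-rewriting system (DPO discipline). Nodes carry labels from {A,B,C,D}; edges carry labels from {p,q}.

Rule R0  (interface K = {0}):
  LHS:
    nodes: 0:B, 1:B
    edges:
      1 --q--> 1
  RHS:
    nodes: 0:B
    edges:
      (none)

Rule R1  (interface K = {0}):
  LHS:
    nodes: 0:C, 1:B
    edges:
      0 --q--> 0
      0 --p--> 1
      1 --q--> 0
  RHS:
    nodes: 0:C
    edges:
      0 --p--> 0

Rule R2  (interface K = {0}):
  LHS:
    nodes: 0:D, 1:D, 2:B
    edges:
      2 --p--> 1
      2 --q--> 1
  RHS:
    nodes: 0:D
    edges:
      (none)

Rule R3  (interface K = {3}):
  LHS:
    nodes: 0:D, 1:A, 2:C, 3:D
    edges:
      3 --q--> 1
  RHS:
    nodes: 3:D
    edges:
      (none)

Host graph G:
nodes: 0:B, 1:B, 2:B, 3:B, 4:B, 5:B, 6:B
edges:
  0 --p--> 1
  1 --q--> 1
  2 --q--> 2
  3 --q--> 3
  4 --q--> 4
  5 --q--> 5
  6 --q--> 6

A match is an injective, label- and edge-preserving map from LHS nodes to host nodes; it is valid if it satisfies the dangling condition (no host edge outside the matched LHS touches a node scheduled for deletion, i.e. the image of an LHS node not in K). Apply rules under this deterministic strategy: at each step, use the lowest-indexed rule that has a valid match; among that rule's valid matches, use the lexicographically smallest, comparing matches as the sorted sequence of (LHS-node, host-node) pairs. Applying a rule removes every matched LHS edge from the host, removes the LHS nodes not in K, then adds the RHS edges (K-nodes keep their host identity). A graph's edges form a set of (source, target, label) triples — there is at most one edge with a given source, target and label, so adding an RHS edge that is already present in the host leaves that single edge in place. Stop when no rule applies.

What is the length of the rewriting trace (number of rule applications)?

Answer: 5

Rewrite trace:
initial: |V|=7 |E|=7  E = 0-p->1 1-q->1 2-q->2 3-q->3 4-q->4 5-q->5 6-q->6
step 1: apply R0 at {0↦0, 1↦2}  → |V|=6 |E|=6  E = 0-p->1 1-q->1 3-q->3 4-q->4 5-q->5 6-q->6
step 2: apply R0 at {0↦0, 1↦3}  → |V|=5 |E|=5  E = 0-p->1 1-q->1 4-q->4 5-q->5 6-q->6
step 3: apply R0 at {0↦0, 1↦4}  → |V|=4 |E|=4  E = 0-p->1 1-q->1 5-q->5 6-q->6
step 4: apply R0 at {0↦0, 1↦5}  → |V|=3 |E|=3  E = 0-p->1 1-q->1 6-q->6
step 5: apply R0 at {0↦0, 1↦6}  → |V|=2 |E|=2  E = 0-p->1 1-q->1
halt: no rule applies after step 5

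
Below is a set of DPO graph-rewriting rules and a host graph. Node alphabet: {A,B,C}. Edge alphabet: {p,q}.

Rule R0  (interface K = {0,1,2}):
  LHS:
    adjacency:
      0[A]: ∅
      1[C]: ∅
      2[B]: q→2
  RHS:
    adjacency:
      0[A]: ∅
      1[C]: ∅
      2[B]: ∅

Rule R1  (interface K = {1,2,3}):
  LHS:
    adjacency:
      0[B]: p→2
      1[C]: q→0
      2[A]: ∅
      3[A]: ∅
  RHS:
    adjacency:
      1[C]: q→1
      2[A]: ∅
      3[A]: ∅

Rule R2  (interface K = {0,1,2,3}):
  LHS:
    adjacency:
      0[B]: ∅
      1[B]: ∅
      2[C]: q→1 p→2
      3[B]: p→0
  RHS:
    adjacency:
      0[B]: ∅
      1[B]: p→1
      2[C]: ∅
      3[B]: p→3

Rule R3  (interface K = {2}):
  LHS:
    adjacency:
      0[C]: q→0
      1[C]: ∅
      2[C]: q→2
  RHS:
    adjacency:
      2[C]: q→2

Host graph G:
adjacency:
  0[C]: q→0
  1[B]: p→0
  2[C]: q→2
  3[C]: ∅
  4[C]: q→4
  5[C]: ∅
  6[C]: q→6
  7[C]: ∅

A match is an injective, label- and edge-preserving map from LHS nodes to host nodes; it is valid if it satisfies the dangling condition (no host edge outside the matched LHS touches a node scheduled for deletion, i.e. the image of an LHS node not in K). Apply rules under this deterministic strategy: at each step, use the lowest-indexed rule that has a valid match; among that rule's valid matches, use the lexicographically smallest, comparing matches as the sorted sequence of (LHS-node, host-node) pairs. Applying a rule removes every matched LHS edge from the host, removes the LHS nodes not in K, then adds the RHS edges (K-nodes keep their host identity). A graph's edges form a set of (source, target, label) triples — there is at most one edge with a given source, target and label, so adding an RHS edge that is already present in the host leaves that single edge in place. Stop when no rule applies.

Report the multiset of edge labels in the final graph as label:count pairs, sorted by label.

Answer: p:1 q:1

Derivation:
initial: |V|=8 |E|=5  E = 0-q->0 1-p->0 2-q->2 4-q->4 6-q->6
step 1: apply R3 at {0↦2, 1↦3, 2↦0}  → |V|=6 |E|=4  E = 0-q->0 1-p->0 4-q->4 6-q->6
step 2: apply R3 at {0↦4, 1↦5, 2↦0}  → |V|=4 |E|=3  E = 0-q->0 1-p->0 6-q->6
step 3: apply R3 at {0↦6, 1↦7, 2↦0}  → |V|=2 |E|=2  E = 0-q->0 1-p->0
final graph: no rule applies after step 3
NF edges: [(0, 0, 'q'), (1, 0, 'p')]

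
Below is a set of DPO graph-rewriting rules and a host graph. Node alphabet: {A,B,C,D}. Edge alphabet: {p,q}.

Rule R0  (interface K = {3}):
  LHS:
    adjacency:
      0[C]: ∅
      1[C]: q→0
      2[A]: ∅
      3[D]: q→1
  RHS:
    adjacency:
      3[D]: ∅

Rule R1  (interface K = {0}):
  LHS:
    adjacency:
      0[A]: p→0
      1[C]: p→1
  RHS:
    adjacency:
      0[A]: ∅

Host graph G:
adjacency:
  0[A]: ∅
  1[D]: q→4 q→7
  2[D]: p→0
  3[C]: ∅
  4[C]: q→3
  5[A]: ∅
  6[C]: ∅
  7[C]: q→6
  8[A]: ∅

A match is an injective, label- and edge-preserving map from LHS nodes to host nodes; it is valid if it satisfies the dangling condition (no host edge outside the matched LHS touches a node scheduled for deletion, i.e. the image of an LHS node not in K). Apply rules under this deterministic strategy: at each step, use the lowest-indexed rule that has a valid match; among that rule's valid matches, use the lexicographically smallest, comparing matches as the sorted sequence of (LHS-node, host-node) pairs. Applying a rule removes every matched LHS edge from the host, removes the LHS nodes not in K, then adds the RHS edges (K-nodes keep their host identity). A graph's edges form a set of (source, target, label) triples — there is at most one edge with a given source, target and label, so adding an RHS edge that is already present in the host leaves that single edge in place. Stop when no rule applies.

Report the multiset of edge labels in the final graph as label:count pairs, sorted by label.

Answer: p:1

Steps:
[0] host  ⇒  9 nodes, 5 edges  {1-q->4 1-q->7 2-p->0 4-q->3 7-q->6}
[1] R0 @ {0↦3, 1↦4, 2↦5, 3↦1}  ⇒  6 nodes, 3 edges  {1-q->7 2-p->0 7-q->6}
[2] R0 @ {0↦6, 1↦7, 2↦8, 3↦1}  ⇒  3 nodes, 1 edges  {2-p->0}
halt: no rule applies after step 2
NF edges: [(2, 0, 'p')]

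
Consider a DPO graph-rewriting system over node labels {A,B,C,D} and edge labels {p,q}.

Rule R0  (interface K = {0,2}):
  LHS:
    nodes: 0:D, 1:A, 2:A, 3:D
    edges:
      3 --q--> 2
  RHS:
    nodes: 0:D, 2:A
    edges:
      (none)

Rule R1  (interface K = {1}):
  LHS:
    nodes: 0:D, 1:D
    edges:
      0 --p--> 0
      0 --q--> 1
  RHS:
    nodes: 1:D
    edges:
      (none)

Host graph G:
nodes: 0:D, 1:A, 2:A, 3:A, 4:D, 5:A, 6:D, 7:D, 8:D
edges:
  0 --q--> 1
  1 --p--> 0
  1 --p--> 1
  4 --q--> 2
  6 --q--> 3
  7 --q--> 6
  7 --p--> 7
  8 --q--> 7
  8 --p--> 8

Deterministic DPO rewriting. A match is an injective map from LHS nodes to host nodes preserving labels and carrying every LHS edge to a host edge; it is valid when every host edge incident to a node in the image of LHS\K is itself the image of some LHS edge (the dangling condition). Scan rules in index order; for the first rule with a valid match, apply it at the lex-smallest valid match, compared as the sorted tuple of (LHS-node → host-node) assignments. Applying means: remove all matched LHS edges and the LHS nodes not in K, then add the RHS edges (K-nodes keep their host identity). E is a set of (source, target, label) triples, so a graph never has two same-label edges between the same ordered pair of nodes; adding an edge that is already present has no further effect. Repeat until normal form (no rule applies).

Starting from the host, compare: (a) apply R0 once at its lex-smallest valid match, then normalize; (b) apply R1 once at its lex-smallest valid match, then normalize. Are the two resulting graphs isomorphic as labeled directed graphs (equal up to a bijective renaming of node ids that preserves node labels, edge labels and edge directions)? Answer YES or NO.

Answer: YES

Steps:
branch R0-first: apply at {0↦0, 1↦5, 2↦2, 3↦4} → |E|=8, then 3 more step(s) → NF |V|=3 |E|=3 V={0:D, 1:A, 3:A} E=0-q->1 1-p->0 1-p->1
branch R1-first: apply at {0↦8, 1↦7} → |E|=7, then 3 more step(s) → NF |V|=3 |E|=3 V={0:D, 1:A, 3:A} E=0-q->1 1-p->0 1-p->1
graphs isomorphic (equal up to label-preserving node renaming)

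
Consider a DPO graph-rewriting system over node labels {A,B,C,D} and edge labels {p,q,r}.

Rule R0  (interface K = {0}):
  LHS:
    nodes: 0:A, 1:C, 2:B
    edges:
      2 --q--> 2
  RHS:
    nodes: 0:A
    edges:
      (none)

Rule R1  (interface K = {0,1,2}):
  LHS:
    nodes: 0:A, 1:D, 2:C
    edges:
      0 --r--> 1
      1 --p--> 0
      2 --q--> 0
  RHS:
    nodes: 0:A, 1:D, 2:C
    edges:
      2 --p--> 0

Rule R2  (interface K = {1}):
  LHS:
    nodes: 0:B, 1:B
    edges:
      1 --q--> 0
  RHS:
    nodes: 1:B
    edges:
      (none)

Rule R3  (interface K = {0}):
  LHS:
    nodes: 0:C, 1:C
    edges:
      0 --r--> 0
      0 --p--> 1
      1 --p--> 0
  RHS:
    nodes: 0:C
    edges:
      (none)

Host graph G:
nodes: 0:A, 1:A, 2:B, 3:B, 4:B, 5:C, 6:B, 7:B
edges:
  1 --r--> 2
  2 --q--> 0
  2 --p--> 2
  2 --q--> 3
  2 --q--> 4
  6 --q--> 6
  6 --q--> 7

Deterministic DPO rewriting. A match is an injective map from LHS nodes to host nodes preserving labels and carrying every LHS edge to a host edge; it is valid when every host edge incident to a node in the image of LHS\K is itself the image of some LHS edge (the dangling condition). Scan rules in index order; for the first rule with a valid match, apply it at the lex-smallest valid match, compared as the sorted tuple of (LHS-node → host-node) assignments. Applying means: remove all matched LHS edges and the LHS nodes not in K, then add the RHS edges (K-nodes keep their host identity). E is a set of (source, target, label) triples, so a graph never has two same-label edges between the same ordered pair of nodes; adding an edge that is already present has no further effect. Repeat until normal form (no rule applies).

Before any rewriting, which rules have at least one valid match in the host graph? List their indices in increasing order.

R0: no valid match — 2 raw matches, all fail dangling condition
R1: no valid match — LHS pattern not found
R2: 3 valid matches — {0↦3, 1↦2}, {0↦4, 1↦2}, {0↦7, 1↦6}
R3: no valid match — LHS pattern not found

Answer: [R2]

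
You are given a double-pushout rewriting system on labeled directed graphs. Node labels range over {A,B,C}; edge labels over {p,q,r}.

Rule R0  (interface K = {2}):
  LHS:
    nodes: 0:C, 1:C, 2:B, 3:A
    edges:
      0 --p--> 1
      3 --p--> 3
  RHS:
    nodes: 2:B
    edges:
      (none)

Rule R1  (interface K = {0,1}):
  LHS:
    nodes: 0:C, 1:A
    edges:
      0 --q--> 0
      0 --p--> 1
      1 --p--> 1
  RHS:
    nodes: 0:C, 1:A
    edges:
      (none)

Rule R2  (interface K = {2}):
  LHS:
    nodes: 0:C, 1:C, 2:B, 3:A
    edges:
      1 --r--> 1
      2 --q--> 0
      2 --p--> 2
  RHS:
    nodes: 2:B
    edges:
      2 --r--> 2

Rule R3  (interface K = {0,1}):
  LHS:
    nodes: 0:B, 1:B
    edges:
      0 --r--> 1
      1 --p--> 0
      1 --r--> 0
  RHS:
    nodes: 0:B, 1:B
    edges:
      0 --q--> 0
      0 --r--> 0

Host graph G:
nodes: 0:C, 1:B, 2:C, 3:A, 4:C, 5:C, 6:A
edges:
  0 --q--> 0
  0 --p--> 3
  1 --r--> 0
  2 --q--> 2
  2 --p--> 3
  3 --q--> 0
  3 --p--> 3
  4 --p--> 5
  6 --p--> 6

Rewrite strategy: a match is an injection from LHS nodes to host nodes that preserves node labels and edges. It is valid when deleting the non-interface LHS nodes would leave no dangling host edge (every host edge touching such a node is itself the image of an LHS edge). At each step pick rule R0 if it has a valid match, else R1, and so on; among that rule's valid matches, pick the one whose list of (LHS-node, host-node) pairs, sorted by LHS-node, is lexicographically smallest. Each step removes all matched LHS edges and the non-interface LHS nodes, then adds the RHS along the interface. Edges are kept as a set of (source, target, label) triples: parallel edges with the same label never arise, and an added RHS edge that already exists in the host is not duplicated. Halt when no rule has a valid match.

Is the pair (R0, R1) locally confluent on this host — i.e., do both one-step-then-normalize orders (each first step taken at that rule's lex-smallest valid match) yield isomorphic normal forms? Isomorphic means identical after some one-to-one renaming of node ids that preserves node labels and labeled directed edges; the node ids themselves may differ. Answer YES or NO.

Answer: YES

Steps:
branch R0-first: apply at {0↦4, 1↦5, 2↦1, 3↦6} → |E|=7, then 1 more step(s) → NF |V|=4 |E|=4 V={0:C, 1:B, 2:C, 3:A} E=1-r->0 2-q->2 2-p->3 3-q->0
branch R1-first: apply at {0↦0, 1↦3} → |E|=6, then 1 more step(s) → NF |V|=4 |E|=4 V={0:C, 1:B, 2:C, 3:A} E=1-r->0 2-q->2 2-p->3 3-q->0
graphs isomorphic (equal up to label-preserving node renaming)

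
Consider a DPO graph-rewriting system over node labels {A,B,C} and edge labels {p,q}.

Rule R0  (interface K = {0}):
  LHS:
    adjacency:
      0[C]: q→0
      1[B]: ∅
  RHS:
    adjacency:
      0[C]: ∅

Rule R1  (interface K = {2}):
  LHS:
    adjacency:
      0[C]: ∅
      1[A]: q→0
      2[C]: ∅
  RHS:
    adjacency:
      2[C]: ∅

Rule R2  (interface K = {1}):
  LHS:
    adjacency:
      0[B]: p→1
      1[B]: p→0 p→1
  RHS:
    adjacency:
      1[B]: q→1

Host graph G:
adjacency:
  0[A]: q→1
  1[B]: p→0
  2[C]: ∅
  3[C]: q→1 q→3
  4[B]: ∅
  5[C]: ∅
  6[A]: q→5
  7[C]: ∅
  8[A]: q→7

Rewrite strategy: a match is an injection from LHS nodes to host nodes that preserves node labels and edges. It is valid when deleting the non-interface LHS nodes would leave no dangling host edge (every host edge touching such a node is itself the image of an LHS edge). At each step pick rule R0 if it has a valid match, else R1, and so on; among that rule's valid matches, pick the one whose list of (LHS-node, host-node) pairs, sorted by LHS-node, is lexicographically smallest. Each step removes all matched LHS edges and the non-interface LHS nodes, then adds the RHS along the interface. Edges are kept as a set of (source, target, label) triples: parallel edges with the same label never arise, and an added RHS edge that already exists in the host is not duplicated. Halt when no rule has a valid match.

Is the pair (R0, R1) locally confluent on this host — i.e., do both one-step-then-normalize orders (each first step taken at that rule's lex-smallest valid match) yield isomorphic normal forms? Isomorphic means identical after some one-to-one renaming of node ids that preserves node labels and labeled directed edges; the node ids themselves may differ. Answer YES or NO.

Answer: YES

Steps:
branch R0-first: apply at {0↦3, 1↦4} → |E|=5, then 2 more step(s) → NF |V|=4 |E|=3 V={0:A, 1:B, 2:C, 3:C} E=0-q->1 1-p->0 3-q->1
branch R1-first: apply at {0↦5, 1↦6, 2↦2} → |E|=5, then 2 more step(s) → NF |V|=4 |E|=3 V={0:A, 1:B, 2:C, 3:C} E=0-q->1 1-p->0 3-q->1
graphs isomorphic (equal up to label-preserving node renaming)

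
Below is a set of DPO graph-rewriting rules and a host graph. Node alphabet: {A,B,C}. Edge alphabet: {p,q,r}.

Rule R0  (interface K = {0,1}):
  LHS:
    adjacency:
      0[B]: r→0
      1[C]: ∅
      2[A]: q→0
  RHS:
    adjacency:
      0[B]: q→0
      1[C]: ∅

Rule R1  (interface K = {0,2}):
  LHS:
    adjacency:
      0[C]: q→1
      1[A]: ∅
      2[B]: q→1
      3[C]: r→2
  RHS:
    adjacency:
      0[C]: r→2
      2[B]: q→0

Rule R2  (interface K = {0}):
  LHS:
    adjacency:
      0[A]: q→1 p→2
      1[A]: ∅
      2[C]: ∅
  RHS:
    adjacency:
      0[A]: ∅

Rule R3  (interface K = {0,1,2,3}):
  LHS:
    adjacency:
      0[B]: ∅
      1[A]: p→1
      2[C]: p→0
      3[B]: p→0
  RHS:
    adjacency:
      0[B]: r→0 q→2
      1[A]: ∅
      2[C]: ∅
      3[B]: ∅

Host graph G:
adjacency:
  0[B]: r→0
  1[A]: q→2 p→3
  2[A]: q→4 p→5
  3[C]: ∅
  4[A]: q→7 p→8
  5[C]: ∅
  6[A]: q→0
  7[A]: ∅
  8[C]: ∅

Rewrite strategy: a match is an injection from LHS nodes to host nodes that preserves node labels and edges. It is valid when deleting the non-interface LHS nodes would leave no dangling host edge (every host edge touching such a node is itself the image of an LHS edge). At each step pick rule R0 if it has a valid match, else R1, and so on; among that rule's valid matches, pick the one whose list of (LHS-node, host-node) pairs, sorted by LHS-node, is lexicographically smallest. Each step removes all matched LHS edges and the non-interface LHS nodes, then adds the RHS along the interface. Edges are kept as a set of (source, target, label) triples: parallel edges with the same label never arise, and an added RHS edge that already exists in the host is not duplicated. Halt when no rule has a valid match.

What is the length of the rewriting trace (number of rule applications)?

[0] host  ⇒  9 nodes, 8 edges  {0-r->0 1-q->2 1-p->3 2-q->4 2-p->5 4-q->7 4-p->8 6-q->0}
[1] R0 @ {0↦0, 1↦3, 2↦6}  ⇒  8 nodes, 7 edges  {0-q->0 1-q->2 1-p->3 2-q->4 2-p->5 4-q->7 4-p->8}
[2] R2 @ {0↦4, 1↦7, 2↦8}  ⇒  6 nodes, 5 edges  {0-q->0 1-q->2 1-p->3 2-q->4 2-p->5}
[3] R2 @ {0↦2, 1↦4, 2↦5}  ⇒  4 nodes, 3 edges  {0-q->0 1-q->2 1-p->3}
[4] R2 @ {0↦1, 1↦2, 2↦3}  ⇒  2 nodes, 1 edges  {0-q->0}
halt: no rule applies after step 4

Answer: 4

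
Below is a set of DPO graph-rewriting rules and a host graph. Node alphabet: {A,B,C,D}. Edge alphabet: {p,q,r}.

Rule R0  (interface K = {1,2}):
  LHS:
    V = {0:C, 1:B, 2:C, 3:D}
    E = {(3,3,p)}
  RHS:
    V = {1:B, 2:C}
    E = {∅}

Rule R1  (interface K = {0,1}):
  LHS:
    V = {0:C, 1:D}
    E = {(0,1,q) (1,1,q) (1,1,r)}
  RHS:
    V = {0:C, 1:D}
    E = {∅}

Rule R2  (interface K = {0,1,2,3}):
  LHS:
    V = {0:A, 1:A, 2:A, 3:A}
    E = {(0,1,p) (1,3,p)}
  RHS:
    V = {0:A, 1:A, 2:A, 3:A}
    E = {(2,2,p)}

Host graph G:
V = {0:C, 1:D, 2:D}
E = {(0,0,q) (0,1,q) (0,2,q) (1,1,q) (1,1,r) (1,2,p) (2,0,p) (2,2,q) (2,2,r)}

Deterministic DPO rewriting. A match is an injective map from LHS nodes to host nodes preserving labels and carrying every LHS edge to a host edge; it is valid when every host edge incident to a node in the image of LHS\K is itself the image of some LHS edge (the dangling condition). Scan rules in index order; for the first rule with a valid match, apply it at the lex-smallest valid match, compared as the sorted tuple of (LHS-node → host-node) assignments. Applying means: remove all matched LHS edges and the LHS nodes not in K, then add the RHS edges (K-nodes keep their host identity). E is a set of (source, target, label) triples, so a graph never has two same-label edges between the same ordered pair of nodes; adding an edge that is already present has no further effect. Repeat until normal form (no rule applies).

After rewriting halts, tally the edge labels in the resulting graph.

Answer: p:2 q:1

Rewrite trace:
initial: |V|=3 |E|=9  E = 0-q->0 0-q->1 0-q->2 1-q->1 1-r->1 1-p->2 2-p->0 2-q->2 2-r->2
step 1: apply R1 at {0↦0, 1↦1}  → |V|=3 |E|=6  E = 0-q->0 0-q->2 1-p->2 2-p->0 2-q->2 2-r->2
step 2: apply R1 at {0↦0, 1↦2}  → |V|=3 |E|=3  E = 0-q->0 1-p->2 2-p->0
normal form: no rule applies after step 2
NF edges: [(0, 0, 'q'), (1, 2, 'p'), (2, 0, 'p')]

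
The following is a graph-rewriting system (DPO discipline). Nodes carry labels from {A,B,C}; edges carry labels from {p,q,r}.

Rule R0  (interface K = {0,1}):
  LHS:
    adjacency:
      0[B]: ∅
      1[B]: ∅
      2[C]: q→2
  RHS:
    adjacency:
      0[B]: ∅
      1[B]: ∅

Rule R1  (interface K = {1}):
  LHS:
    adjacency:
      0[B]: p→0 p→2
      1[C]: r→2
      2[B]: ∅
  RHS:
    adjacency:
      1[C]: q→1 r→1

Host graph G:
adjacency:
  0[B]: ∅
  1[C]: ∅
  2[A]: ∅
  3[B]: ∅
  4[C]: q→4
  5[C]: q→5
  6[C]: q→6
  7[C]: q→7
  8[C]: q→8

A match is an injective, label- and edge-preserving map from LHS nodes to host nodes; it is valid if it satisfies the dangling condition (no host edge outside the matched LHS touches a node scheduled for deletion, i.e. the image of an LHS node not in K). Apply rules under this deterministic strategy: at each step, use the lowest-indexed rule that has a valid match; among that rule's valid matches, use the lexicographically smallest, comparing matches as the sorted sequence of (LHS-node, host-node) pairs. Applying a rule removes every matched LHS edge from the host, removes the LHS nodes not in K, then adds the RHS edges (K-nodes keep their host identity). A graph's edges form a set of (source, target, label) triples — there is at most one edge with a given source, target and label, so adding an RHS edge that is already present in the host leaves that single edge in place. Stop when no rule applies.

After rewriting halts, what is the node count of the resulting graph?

[0] host  ⇒  9 nodes, 5 edges  {4-q->4 5-q->5 6-q->6 7-q->7 8-q->8}
[1] R0 @ {0↦0, 1↦3, 2↦4}  ⇒  8 nodes, 4 edges  {5-q->5 6-q->6 7-q->7 8-q->8}
[2] R0 @ {0↦0, 1↦3, 2↦5}  ⇒  7 nodes, 3 edges  {6-q->6 7-q->7 8-q->8}
[3] R0 @ {0↦0, 1↦3, 2↦6}  ⇒  6 nodes, 2 edges  {7-q->7 8-q->8}
[4] R0 @ {0↦0, 1↦3, 2↦7}  ⇒  5 nodes, 1 edges  {8-q->8}
[5] R0 @ {0↦0, 1↦3, 2↦8}  ⇒  4 nodes, 0 edges  {∅}
normal form: no rule applies after step 5
NF nodes: {0:B, 1:C, 2:A, 3:B}

Answer: 4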